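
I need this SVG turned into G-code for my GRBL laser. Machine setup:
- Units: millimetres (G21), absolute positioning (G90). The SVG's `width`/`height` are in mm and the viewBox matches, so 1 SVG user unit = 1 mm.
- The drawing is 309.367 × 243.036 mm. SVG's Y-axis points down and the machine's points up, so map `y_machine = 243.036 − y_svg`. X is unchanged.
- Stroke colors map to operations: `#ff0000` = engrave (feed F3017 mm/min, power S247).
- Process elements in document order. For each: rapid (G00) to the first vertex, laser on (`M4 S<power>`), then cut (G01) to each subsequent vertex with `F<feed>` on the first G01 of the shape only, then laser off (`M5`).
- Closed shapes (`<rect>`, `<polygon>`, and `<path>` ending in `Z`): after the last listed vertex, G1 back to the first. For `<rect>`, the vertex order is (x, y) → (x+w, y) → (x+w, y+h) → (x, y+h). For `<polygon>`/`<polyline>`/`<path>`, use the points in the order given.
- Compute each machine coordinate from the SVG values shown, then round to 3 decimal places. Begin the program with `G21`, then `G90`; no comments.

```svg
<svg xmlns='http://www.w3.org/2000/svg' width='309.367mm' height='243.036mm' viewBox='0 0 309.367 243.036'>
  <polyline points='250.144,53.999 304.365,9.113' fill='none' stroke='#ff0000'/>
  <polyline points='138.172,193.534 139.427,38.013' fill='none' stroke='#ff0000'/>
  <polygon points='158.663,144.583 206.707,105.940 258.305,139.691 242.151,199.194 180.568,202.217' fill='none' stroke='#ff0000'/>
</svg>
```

viewBox `0 0 309.367 243.036` with mm width/height → 1 unit = 1 mm. Flip: y_m = 243.036 − y_svg.

**Shape 1** — `<polyline>` line segment, stroke `#ff0000` → engrave (S247, F3017). Machine vertices: (250.144,189.037) → (304.365,233.923). Open path.

**Shape 2** — `<polyline>` line segment, stroke `#ff0000` → engrave (S247, F3017). Machine vertices: (138.172,49.502) → (139.427,205.023). Open path.

**Shape 3** — `<polygon>` regular polygon, stroke `#ff0000` → engrave (S247, F3017). Machine vertices: (158.663,98.453) → (206.707,137.096) → (258.305,103.345) → (242.151,43.842) → (180.568,40.819) → (158.663,98.453). Closed: final G1 returns to the first vertex.

G21
G90
G00 X250.144 Y189.037
M4 S247
G01 X304.365 Y233.923 F3017
M5
G00 X138.172 Y49.502
M4 S247
G01 X139.427 Y205.023 F3017
M5
G00 X158.663 Y98.453
M4 S247
G01 X206.707 Y137.096 F3017
G01 X258.305 Y103.345
G01 X242.151 Y43.842
G01 X180.568 Y40.819
G01 X158.663 Y98.453
M5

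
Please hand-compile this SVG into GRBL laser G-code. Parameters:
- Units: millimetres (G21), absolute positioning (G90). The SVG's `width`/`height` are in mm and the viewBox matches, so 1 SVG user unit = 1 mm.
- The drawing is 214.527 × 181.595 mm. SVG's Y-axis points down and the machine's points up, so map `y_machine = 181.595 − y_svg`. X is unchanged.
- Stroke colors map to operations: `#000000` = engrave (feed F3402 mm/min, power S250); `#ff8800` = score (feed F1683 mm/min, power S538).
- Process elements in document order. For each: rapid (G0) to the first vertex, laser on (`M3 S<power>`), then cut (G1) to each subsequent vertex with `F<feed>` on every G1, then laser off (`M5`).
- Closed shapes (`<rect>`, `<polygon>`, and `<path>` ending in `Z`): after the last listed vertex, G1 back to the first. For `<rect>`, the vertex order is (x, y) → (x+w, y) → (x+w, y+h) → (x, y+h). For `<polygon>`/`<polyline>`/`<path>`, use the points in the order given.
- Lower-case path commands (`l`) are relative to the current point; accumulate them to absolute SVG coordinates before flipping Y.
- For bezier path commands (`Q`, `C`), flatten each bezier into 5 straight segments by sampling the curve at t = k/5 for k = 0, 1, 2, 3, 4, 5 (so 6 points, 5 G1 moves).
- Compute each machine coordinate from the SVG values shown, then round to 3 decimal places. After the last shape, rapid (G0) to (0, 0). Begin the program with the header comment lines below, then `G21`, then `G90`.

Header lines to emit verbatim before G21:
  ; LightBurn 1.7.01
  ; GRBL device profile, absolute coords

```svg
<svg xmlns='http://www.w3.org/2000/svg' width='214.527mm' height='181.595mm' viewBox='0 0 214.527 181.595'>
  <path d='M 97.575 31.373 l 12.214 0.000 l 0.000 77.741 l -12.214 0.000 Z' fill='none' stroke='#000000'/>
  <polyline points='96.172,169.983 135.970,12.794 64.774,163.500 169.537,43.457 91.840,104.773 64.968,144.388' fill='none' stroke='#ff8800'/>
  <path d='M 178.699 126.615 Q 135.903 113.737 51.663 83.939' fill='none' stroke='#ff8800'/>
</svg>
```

viewBox `0 0 214.527 181.595` with mm width/height → 1 unit = 1 mm. Flip: y_m = 181.595 − y_svg.

**Shape 1** — `<path>` rectangle, stroke `#000000` → engrave (S250, F3402). Machine vertices: (97.575,150.222) → (109.789,150.222) → (109.789,72.481) → (97.575,72.481) → (97.575,150.222). Closed: final G1 returns to the first vertex.

**Shape 2** — `<polyline>` open polyline, stroke `#ff8800` → score (S538, F1683). Machine vertices: (96.172,11.612) → (135.970,168.801) → (64.774,18.095) → (169.537,138.138) → (91.840,76.822) → (64.968,37.207). Open path.

**Shape 3** — `<path>` quadratic bezier, stroke `#ff8800` → score (S538, F1683). Control points (SVG): P0=(178.699,126.615), P1=(135.903,113.737), P2=(51.663,83.939); sampled at t=k/5. Machine vertices: (178.699,54.980) → (159.923,60.808) → (137.831,67.990) → (112.424,76.525) → (83.701,86.414) → (51.663,97.656). Open path.

; LightBurn 1.7.01
; GRBL device profile, absolute coords
G21
G90
G0 X97.575 Y150.222
M3 S250
G1 X109.789 Y150.222 F3402
G1 X109.789 Y72.481 F3402
G1 X97.575 Y72.481 F3402
G1 X97.575 Y150.222 F3402
M5
G0 X96.172 Y11.612
M3 S538
G1 X135.970 Y168.801 F1683
G1 X64.774 Y18.095 F1683
G1 X169.537 Y138.138 F1683
G1 X91.840 Y76.822 F1683
G1 X64.968 Y37.207 F1683
M5
G0 X178.699 Y54.980
M3 S538
G1 X159.923 Y60.808 F1683
G1 X137.831 Y67.990 F1683
G1 X112.424 Y76.525 F1683
G1 X83.701 Y86.414 F1683
G1 X51.663 Y97.656 F1683
M5
G0 X0.000 Y0.000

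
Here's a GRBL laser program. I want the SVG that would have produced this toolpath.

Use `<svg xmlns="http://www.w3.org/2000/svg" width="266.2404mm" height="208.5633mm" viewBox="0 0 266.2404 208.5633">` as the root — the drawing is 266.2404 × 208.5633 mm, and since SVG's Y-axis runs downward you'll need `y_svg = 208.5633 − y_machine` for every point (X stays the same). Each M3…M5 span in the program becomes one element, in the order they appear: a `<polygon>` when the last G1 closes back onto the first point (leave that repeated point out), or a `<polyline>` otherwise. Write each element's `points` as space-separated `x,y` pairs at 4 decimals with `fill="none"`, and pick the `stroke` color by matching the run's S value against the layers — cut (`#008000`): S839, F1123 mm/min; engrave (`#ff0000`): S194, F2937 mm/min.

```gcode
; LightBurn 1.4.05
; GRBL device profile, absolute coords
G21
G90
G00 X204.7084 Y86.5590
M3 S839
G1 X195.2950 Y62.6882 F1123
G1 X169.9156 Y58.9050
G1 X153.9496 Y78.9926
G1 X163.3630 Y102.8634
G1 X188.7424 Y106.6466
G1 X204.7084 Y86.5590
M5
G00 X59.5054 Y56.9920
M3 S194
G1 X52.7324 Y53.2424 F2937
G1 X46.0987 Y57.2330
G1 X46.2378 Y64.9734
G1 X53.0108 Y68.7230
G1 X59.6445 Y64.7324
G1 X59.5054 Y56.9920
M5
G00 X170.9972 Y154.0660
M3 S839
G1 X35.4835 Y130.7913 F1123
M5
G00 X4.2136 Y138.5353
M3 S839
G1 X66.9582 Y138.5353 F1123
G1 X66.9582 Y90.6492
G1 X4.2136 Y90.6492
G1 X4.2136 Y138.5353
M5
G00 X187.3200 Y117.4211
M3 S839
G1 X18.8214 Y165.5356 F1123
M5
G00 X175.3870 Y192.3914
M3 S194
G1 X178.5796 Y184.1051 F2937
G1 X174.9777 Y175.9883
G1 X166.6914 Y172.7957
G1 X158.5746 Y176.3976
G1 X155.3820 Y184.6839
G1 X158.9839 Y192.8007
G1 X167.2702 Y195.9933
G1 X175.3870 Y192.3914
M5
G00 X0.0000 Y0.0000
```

Each laser-on run becomes one SVG element. Flip Y back into SVG space with y_svg = 208.5633 − y_machine.

Run 1: power S839 maps to stroke `#008000` (cut). The run returns to its start, so emit a `<polygon>` with points (Y-flipped): 204.7084,122.0043 195.2950,145.8751 169.9156,149.6583 153.9496,129.5707 163.3630,105.6999 188.7424,101.9167.

Run 2: the run's S194 means `#ff0000` (engrave). The run returns to its start, so emit a `<polygon>` with points (Y-flipped): 59.5054,151.5713 52.7324,155.3209 46.0987,151.3303 46.2378,143.5899 53.0108,139.8403 59.6445,143.8309.

Run 3: power S839 maps to stroke `#008000` (cut). The run is open, so emit a `<polyline>` with points (Y-flipped): 170.9972,54.4973 35.4835,77.7720.

Run 4: the run's S839 means `#008000` (cut). The run returns to its start, so emit a `<polygon>` with points (Y-flipped): 4.2136,70.0280 66.9582,70.0280 66.9582,117.9141 4.2136,117.9141.

Run 5: the run's S839 means `#008000` (cut). The run is open, so emit a `<polyline>` with points (Y-flipped): 187.3200,91.1422 18.8214,43.0277.

Run 6: the run's S194 means `#ff0000` (engrave). The run returns to its start, so emit a `<polygon>` with points (Y-flipped): 175.3870,16.1719 178.5796,24.4582 174.9777,32.5750 166.6914,35.7676 158.5746,32.1657 155.3820,23.8794 158.9839,15.7626 167.2702,12.5700.

<svg xmlns="http://www.w3.org/2000/svg" width="266.2404mm" height="208.5633mm" viewBox="0 0 266.2404 208.5633">
  <polygon points="204.7084,122.0043 195.2950,145.8751 169.9156,149.6583 153.9496,129.5707 163.3630,105.6999 188.7424,101.9167" fill="none" stroke="#008000"/>
  <polygon points="59.5054,151.5713 52.7324,155.3209 46.0987,151.3303 46.2378,143.5899 53.0108,139.8403 59.6445,143.8309" fill="none" stroke="#ff0000"/>
  <polyline points="170.9972,54.4973 35.4835,77.7720" fill="none" stroke="#008000"/>
  <polygon points="4.2136,70.0280 66.9582,70.0280 66.9582,117.9141 4.2136,117.9141" fill="none" stroke="#008000"/>
  <polyline points="187.3200,91.1422 18.8214,43.0277" fill="none" stroke="#008000"/>
  <polygon points="175.3870,16.1719 178.5796,24.4582 174.9777,32.5750 166.6914,35.7676 158.5746,32.1657 155.3820,23.8794 158.9839,15.7626 167.2702,12.5700" fill="none" stroke="#ff0000"/>
</svg>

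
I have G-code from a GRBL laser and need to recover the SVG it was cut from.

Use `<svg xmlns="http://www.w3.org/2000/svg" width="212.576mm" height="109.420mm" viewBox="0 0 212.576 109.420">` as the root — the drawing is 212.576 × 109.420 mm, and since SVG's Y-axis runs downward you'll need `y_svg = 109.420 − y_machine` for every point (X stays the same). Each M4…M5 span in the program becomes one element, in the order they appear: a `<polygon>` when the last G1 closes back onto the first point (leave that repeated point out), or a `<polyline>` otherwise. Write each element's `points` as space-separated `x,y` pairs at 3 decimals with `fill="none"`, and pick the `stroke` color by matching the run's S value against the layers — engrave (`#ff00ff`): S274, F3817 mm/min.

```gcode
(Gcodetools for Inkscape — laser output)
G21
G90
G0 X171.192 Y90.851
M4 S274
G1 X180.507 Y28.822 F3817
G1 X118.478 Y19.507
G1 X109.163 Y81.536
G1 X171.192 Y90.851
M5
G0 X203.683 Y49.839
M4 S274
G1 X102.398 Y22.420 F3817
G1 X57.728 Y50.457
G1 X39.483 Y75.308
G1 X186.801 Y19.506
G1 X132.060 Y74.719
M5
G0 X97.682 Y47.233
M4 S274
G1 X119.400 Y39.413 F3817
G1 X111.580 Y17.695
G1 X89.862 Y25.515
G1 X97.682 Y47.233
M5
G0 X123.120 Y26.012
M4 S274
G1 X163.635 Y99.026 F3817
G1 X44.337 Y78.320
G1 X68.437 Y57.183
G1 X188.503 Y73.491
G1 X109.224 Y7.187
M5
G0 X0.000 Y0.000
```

Machine Y-up, SVG Y-down with viewBox height 109.420, so y_svg = 109.420 − y_machine; X carries over. Every run uses S274, so all elements get stroke `#ff00ff` (engrave).

Run 1: The run returns to its start, so emit a `<polygon>` with points (Y-flipped): 171.192,18.569 180.507,80.598 118.478,89.913 109.163,27.884.

Run 2: The run is open, so emit a `<polyline>` with points (Y-flipped): 203.683,59.581 102.398,87.000 57.728,58.963 39.483,34.112 186.801,89.914 132.060,34.701.

Run 3: The run returns to its start, so emit a `<polygon>` with points (Y-flipped): 97.682,62.187 119.400,70.007 111.580,91.725 89.862,83.905.

Run 4: The run is open, so emit a `<polyline>` with points (Y-flipped): 123.120,83.408 163.635,10.394 44.337,31.100 68.437,52.237 188.503,35.929 109.224,102.233.

<svg xmlns="http://www.w3.org/2000/svg" width="212.576mm" height="109.420mm" viewBox="0 0 212.576 109.420">
  <polygon points="171.192,18.569 180.507,80.598 118.478,89.913 109.163,27.884" fill="none" stroke="#ff00ff"/>
  <polyline points="203.683,59.581 102.398,87.000 57.728,58.963 39.483,34.112 186.801,89.914 132.060,34.701" fill="none" stroke="#ff00ff"/>
  <polygon points="97.682,62.187 119.400,70.007 111.580,91.725 89.862,83.905" fill="none" stroke="#ff00ff"/>
  <polyline points="123.120,83.408 163.635,10.394 44.337,31.100 68.437,52.237 188.503,35.929 109.224,102.233" fill="none" stroke="#ff00ff"/>
</svg>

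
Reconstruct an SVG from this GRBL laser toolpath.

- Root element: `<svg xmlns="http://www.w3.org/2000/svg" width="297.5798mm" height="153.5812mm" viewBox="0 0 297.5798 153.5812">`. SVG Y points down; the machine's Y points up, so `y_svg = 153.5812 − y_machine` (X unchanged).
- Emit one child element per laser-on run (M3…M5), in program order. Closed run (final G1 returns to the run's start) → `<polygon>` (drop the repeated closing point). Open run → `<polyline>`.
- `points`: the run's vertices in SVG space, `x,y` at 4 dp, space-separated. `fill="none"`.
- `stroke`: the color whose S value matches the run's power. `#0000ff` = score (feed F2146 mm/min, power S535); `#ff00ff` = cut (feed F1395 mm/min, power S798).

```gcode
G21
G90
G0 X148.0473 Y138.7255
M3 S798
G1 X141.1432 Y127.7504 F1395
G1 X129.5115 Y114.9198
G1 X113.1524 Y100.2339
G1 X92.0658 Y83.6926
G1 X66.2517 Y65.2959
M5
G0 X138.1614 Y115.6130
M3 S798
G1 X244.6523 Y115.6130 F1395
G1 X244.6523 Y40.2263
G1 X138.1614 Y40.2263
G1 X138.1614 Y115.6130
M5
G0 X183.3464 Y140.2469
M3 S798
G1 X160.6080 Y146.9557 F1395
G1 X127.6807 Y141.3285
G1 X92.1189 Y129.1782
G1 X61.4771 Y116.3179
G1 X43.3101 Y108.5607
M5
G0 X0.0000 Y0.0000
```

Machine Y-up, SVG Y-down with viewBox height 153.5812, so y_svg = 153.5812 − y_machine; X carries over. Every run uses S798, so all elements get stroke `#ff00ff` (cut).

Run 1: The run is open, so emit a `<polyline>` with points (Y-flipped): 148.0473,14.8557 141.1432,25.8308 129.5115,38.6614 113.1524,53.3473 92.0658,69.8886 66.2517,88.2853.

Run 2: The run returns to its start, so emit a `<polygon>` with points (Y-flipped): 138.1614,37.9682 244.6523,37.9682 244.6523,113.3549 138.1614,113.3549.

Run 3: The run is open, so emit a `<polyline>` with points (Y-flipped): 183.3464,13.3343 160.6080,6.6255 127.6807,12.2527 92.1189,24.4030 61.4771,37.2633 43.3101,45.0205.

<svg xmlns="http://www.w3.org/2000/svg" width="297.5798mm" height="153.5812mm" viewBox="0 0 297.5798 153.5812">
  <polyline points="148.0473,14.8557 141.1432,25.8308 129.5115,38.6614 113.1524,53.3473 92.0658,69.8886 66.2517,88.2853" fill="none" stroke="#ff00ff"/>
  <polygon points="138.1614,37.9682 244.6523,37.9682 244.6523,113.3549 138.1614,113.3549" fill="none" stroke="#ff00ff"/>
  <polyline points="183.3464,13.3343 160.6080,6.6255 127.6807,12.2527 92.1189,24.4030 61.4771,37.2633 43.3101,45.0205" fill="none" stroke="#ff00ff"/>
</svg>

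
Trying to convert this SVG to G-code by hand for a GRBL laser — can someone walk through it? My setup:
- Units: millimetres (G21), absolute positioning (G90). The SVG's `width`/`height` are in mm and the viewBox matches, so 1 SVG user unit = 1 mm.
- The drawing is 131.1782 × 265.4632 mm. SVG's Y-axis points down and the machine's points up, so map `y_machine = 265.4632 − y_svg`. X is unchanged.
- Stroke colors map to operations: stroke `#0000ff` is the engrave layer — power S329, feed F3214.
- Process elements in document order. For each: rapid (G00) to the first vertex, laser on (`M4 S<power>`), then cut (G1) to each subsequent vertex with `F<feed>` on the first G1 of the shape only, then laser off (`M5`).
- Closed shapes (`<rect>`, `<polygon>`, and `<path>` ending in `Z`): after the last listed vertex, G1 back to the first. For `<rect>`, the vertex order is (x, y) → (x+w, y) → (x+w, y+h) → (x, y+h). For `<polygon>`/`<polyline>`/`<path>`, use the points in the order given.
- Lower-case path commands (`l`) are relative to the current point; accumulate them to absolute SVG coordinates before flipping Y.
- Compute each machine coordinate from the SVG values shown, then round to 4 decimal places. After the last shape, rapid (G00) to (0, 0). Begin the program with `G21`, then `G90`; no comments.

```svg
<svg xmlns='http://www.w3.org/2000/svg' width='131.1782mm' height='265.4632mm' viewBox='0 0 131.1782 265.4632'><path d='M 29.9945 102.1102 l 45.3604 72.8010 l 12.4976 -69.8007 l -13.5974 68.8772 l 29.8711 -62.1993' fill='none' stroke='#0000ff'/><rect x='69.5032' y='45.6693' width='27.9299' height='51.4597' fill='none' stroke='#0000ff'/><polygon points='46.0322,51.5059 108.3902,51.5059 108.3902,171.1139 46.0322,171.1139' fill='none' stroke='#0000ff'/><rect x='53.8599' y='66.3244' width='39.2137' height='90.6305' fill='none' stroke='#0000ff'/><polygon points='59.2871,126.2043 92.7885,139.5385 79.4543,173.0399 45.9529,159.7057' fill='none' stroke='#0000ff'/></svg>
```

1 u = 1 mm; y_m = 265.4632 − y.

[1] `<path>` open polyline, #0000ff→engrave S329 F3214: (29.9945,163.3530) → (75.3549,90.5520) → (87.8525,160.3527) → (74.2551,91.4755) → (104.1262,153.6748)

[2] `<rect>` rectangle, #0000ff→engrave S329 F3214: (69.5032,219.7939) → (97.4331,219.7939) → (97.4331,168.3342) → (69.5032,168.3342) → (69.5032,219.7939) (closed)

[3] `<polygon>` rectangle, #0000ff→engrave S329 F3214: (46.0322,213.9573) → (108.3902,213.9573) → (108.3902,94.3493) → (46.0322,94.3493) → (46.0322,213.9573) (closed)

[4] `<rect>` rectangle, #0000ff→engrave S329 F3214: (53.8599,199.1388) → (93.0736,199.1388) → (93.0736,108.5083) → (53.8599,108.5083) → (53.8599,199.1388) (closed)

[5] `<polygon>` regular polygon, #0000ff→engrave S329 F3214: (59.2871,139.2589) → (92.7885,125.9247) → (79.4543,92.4233) → (45.9529,105.7575) → (59.2871,139.2589) (closed)

G21
G90
G00 X29.9945 Y163.3530
M4 S329
G1 X75.3549 Y90.5520 F3214
G1 X87.8525 Y160.3527
G1 X74.2551 Y91.4755
G1 X104.1262 Y153.6748
M5
G00 X69.5032 Y219.7939
M4 S329
G1 X97.4331 Y219.7939 F3214
G1 X97.4331 Y168.3342
G1 X69.5032 Y168.3342
G1 X69.5032 Y219.7939
M5
G00 X46.0322 Y213.9573
M4 S329
G1 X108.3902 Y213.9573 F3214
G1 X108.3902 Y94.3493
G1 X46.0322 Y94.3493
G1 X46.0322 Y213.9573
M5
G00 X53.8599 Y199.1388
M4 S329
G1 X93.0736 Y199.1388 F3214
G1 X93.0736 Y108.5083
G1 X53.8599 Y108.5083
G1 X53.8599 Y199.1388
M5
G00 X59.2871 Y139.2589
M4 S329
G1 X92.7885 Y125.9247 F3214
G1 X79.4543 Y92.4233
G1 X45.9529 Y105.7575
G1 X59.2871 Y139.2589
M5
G00 X0.0000 Y0.0000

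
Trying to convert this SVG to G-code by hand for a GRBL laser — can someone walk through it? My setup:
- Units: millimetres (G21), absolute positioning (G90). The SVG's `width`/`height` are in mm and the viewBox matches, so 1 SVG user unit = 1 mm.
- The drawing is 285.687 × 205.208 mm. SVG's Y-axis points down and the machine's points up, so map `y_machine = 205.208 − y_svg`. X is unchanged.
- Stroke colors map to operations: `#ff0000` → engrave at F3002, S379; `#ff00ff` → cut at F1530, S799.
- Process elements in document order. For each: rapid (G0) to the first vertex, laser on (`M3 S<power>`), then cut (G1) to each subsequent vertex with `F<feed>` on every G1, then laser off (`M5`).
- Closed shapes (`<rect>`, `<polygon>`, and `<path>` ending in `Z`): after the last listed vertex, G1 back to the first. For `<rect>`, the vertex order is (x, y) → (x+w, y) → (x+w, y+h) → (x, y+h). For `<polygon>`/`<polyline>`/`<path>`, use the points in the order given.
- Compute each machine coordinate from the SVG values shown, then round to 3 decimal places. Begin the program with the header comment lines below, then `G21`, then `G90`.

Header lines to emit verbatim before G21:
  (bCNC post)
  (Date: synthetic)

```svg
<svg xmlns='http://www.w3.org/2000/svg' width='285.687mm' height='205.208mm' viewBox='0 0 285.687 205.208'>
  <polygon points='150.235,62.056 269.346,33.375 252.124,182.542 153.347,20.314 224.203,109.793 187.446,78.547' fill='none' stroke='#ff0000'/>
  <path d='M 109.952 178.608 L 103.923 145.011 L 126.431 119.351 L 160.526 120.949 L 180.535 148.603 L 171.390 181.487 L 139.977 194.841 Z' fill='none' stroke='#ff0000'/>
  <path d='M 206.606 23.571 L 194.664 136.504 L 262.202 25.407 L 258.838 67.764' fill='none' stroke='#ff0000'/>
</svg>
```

Since the viewBox matches the mm dimensions, user units are millimetres directly. The only transform is the Y-flip y_m = 205.208 − y_svg.

Shape 1 is a closed polygon drawn with `<polygon>`. Its stroke #ff0000 means engrave at S379, F3002. After flipping Y the toolpath is (150.235,143.152) → (269.346,171.833) → (252.124,22.666) → (153.347,184.894) → (224.203,95.415) → (187.446,126.661) → (150.235,143.152), returning to the start.

Shape 2 is a regular polygon drawn with `<path>`. Its stroke #ff0000 means engrave at S379, F3002. After flipping Y the toolpath is (109.952,26.600) → (103.923,60.197) → (126.431,85.857) → (160.526,84.259) → (180.535,56.605) → (171.390,23.721) → (139.977,10.367) → (109.952,26.600), returning to the start.

Shape 3 is a open polyline drawn with `<path>`. Its stroke #ff0000 means engrave at S379, F3002. After flipping Y the toolpath is (206.606,181.637) → (194.664,68.704) → (262.202,179.801) → (258.838,137.444).

(bCNC post)
(Date: synthetic)
G21
G90
G0 X150.235 Y143.152
M3 S379
G1 X269.346 Y171.833 F3002
G1 X252.124 Y22.666 F3002
G1 X153.347 Y184.894 F3002
G1 X224.203 Y95.415 F3002
G1 X187.446 Y126.661 F3002
G1 X150.235 Y143.152 F3002
M5
G0 X109.952 Y26.600
M3 S379
G1 X103.923 Y60.197 F3002
G1 X126.431 Y85.857 F3002
G1 X160.526 Y84.259 F3002
G1 X180.535 Y56.605 F3002
G1 X171.390 Y23.721 F3002
G1 X139.977 Y10.367 F3002
G1 X109.952 Y26.600 F3002
M5
G0 X206.606 Y181.637
M3 S379
G1 X194.664 Y68.704 F3002
G1 X262.202 Y179.801 F3002
G1 X258.838 Y137.444 F3002
M5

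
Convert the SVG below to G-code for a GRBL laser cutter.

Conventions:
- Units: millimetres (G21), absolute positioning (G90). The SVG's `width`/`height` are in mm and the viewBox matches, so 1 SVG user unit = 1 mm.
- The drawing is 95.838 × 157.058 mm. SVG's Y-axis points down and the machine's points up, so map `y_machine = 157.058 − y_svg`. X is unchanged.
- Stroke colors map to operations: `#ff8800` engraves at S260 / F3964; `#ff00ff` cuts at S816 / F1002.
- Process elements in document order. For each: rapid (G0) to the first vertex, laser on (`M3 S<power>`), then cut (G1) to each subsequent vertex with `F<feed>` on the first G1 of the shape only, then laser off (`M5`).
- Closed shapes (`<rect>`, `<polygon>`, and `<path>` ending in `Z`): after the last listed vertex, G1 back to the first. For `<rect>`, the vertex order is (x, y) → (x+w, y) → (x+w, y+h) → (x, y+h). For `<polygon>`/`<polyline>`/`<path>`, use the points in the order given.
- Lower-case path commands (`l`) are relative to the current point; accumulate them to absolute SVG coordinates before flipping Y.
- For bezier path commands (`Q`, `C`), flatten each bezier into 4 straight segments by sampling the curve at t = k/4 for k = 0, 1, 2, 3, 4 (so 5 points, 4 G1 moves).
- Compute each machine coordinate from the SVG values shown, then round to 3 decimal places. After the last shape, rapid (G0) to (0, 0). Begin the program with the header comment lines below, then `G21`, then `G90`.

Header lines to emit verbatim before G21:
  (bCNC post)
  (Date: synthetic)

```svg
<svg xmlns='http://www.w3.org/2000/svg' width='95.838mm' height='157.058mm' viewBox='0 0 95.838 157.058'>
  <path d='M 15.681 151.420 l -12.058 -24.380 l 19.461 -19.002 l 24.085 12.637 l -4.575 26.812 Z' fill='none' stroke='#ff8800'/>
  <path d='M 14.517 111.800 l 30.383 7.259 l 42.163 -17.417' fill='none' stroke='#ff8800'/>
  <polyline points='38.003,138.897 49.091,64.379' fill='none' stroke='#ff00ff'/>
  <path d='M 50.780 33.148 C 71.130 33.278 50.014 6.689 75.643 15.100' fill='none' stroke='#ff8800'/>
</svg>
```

(bCNC post)
(Date: synthetic)
G21
G90
G0 X15.681 Y5.638
M3 S260
G1 X3.623 Y30.018 F3964
G1 X23.084 Y49.020
G1 X47.169 Y36.383
G1 X42.594 Y9.571
G1 X15.681 Y5.638
M5
G0 X14.517 Y45.258
M3 S260
G1 X44.900 Y37.999 F3964
G1 X87.063 Y55.416
M5
G0 X38.003 Y18.161
M3 S816
G1 X49.091 Y92.679 F1002
M5
G0 X50.780 Y123.910
M3 S260
G1 X59.646 Y127.858 F3964
G1 X61.232 Y136.039
G1 X63.808 Y142.668
G1 X75.643 Y141.958
M5
G0 X0.000 Y0.000

1 u = 1 mm; y_m = 157.058 − y.

[1] `<path>` regular polygon, #ff8800→engrave S260 F3964: (15.681,5.638) → (3.623,30.018) → (23.084,49.020) → (47.169,36.383) → (42.594,9.571) → (15.681,5.638) (closed)

[2] `<path>` open polyline, #ff8800→engrave S260 F3964: (14.517,45.258) → (44.900,37.999) → (87.063,55.416)

[3] `<polyline>` line segment, #ff00ff→cut S816 F1002: (38.003,18.161) → (49.091,92.679)

[4] `<path>` cubic bezier, #ff8800→engrave S260 F3964: (50.780,123.910) → (59.646,127.858) → (61.232,136.039) → (63.808,142.668) → (75.643,141.958)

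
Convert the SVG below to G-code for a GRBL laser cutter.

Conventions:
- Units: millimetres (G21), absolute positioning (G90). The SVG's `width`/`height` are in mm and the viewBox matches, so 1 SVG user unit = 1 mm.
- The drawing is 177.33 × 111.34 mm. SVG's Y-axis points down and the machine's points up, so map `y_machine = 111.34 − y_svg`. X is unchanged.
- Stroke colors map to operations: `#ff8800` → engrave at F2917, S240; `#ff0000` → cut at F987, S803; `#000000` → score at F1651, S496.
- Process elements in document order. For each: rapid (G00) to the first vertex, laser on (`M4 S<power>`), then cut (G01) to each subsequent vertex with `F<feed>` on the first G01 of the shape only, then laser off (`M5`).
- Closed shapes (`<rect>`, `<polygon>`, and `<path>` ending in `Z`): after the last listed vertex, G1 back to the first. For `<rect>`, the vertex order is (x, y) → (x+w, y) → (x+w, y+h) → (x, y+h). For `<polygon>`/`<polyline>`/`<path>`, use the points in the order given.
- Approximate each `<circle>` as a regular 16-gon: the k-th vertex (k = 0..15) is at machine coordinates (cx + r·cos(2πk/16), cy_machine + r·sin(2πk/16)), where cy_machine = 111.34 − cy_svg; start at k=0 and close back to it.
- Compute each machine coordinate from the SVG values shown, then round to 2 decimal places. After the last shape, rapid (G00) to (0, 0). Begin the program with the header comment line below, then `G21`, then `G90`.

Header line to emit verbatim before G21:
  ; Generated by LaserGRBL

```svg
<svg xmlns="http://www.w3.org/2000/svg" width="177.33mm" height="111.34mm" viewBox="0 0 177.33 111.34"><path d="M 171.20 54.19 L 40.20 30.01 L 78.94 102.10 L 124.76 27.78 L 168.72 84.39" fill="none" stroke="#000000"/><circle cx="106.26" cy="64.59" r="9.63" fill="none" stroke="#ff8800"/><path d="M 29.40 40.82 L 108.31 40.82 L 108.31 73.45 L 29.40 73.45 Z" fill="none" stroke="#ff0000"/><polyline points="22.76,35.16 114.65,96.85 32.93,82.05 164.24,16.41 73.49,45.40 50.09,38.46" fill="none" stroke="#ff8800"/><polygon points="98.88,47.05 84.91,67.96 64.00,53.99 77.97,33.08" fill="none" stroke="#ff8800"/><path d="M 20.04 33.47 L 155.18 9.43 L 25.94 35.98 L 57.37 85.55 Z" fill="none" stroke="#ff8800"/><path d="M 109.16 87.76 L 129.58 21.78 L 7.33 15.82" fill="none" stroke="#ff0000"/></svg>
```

Since the viewBox matches the mm dimensions, user units are millimetres directly. The only transform is the Y-flip y_m = 111.34 − y_svg.

Shape 1 is a open polyline drawn with `<path>`. Its stroke #000000 means score at S496, F1651. After flipping Y the toolpath is (171.20,57.15) → (40.20,81.33) → (78.94,9.24) → (124.76,83.56) → (168.72,26.95).

Shape 2 is a circle drawn with `<circle>`. Its stroke #ff8800 means engrave at S240, F2917. After flipping Y the toolpath is (115.89,46.75) → (115.16,50.44) → (113.07,53.56) → (109.95,55.65) → (106.26,56.38) → (102.57,55.65) → (99.45,53.56) → (97.36,50.44) → (96.63,46.75) → (97.36,43.06) → (99.45,39.94) → (102.57,37.85) → (106.26,37.12) → (109.95,37.85) → (113.07,39.94) → (115.16,43.06) → (115.89,46.75), returning to the start.

Shape 3 is a rectangle drawn with `<path>`. Its stroke #ff0000 means cut at S803, F987. After flipping Y the toolpath is (29.40,70.52) → (108.31,70.52) → (108.31,37.89) → (29.40,37.89) → (29.40,70.52), returning to the start.

Shape 4 is a open polyline drawn with `<polyline>`. Its stroke #ff8800 means engrave at S240, F2917. After flipping Y the toolpath is (22.76,76.18) → (114.65,14.49) → (32.93,29.29) → (164.24,94.93) → (73.49,65.94) → (50.09,72.88).

Shape 5 is a regular polygon drawn with `<polygon>`. Its stroke #ff8800 means engrave at S240, F2917. After flipping Y the toolpath is (98.88,64.29) → (84.91,43.38) → (64.00,57.35) → (77.97,78.26) → (98.88,64.29), returning to the start.

Shape 6 is a closed polygon drawn with `<path>`. Its stroke #ff8800 means engrave at S240, F2917. After flipping Y the toolpath is (20.04,77.87) → (155.18,101.91) → (25.94,75.36) → (57.37,25.79) → (20.04,77.87), returning to the start.

Shape 7 is a open polyline drawn with `<path>`. Its stroke #ff0000 means cut at S803, F987. After flipping Y the toolpath is (109.16,23.58) → (129.58,89.56) → (7.33,95.52).

; Generated by LaserGRBL
G21
G90
G00 X171.20 Y57.15
M4 S496
G01 X40.20 Y81.33 F1651
G01 X78.94 Y9.24
G01 X124.76 Y83.56
G01 X168.72 Y26.95
M5
G00 X115.89 Y46.75
M4 S240
G01 X115.16 Y50.44 F2917
G01 X113.07 Y53.56
G01 X109.95 Y55.65
G01 X106.26 Y56.38
G01 X102.57 Y55.65
G01 X99.45 Y53.56
G01 X97.36 Y50.44
G01 X96.63 Y46.75
G01 X97.36 Y43.06
G01 X99.45 Y39.94
G01 X102.57 Y37.85
G01 X106.26 Y37.12
G01 X109.95 Y37.85
G01 X113.07 Y39.94
G01 X115.16 Y43.06
G01 X115.89 Y46.75
M5
G00 X29.40 Y70.52
M4 S803
G01 X108.31 Y70.52 F987
G01 X108.31 Y37.89
G01 X29.40 Y37.89
G01 X29.40 Y70.52
M5
G00 X22.76 Y76.18
M4 S240
G01 X114.65 Y14.49 F2917
G01 X32.93 Y29.29
G01 X164.24 Y94.93
G01 X73.49 Y65.94
G01 X50.09 Y72.88
M5
G00 X98.88 Y64.29
M4 S240
G01 X84.91 Y43.38 F2917
G01 X64.00 Y57.35
G01 X77.97 Y78.26
G01 X98.88 Y64.29
M5
G00 X20.04 Y77.87
M4 S240
G01 X155.18 Y101.91 F2917
G01 X25.94 Y75.36
G01 X57.37 Y25.79
G01 X20.04 Y77.87
M5
G00 X109.16 Y23.58
M4 S803
G01 X129.58 Y89.56 F987
G01 X7.33 Y95.52
M5
G00 X0.00 Y0.00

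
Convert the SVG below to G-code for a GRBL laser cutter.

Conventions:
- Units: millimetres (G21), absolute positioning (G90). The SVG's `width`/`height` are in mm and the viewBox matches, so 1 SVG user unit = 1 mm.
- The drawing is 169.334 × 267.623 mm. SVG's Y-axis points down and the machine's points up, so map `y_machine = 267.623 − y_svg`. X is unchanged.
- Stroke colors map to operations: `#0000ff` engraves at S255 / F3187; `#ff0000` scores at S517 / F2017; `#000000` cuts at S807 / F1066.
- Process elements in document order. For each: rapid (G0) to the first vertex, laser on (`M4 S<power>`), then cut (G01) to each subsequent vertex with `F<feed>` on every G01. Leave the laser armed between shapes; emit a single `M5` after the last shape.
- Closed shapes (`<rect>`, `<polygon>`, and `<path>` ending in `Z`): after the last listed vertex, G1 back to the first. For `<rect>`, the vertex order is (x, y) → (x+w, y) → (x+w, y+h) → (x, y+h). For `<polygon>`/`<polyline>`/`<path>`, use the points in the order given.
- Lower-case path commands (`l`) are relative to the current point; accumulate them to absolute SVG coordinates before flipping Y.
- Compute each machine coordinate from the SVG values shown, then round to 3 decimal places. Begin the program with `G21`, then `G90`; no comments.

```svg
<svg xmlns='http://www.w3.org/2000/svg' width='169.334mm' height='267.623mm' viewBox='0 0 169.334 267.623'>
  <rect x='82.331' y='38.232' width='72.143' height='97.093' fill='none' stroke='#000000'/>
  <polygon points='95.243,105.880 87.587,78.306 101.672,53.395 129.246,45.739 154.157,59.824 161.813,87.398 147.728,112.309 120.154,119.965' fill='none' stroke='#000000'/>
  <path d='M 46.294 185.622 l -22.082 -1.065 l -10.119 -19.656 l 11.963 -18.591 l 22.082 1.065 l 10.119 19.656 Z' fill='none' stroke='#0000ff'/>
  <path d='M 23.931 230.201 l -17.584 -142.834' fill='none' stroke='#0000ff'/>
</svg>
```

1 u = 1 mm; y_m = 267.623 − y.

[1] `<rect>` rectangle, #000000→cut S807 F1066: (82.331,229.391) → (154.474,229.391) → (154.474,132.298) → (82.331,132.298) → (82.331,229.391) (closed)

[2] `<polygon>` regular polygon, #000000→cut S807 F1066: (95.243,161.743) → (87.587,189.317) → (101.672,214.228) → (129.246,221.884) → (154.157,207.799) → (161.813,180.225) → (147.728,155.314) → (120.154,147.658) → (95.243,161.743) (closed)

[3] `<path>` regular polygon, #0000ff→engrave S255 F3187: (46.294,82.001) → (24.212,83.066) → (14.093,102.722) → (26.056,121.313) → (48.138,120.248) → (58.257,100.592) → (46.294,82.001) (closed)

[4] `<path>` line segment, #0000ff→engrave S255 F3187: (23.931,37.422) → (6.347,180.256)

G21
G90
G0 X82.331 Y229.391
M4 S807
G01 X154.474 Y229.391 F1066
G01 X154.474 Y132.298 F1066
G01 X82.331 Y132.298 F1066
G01 X82.331 Y229.391 F1066
G0 X95.243 Y161.743
M4 S807
G01 X87.587 Y189.317 F1066
G01 X101.672 Y214.228 F1066
G01 X129.246 Y221.884 F1066
G01 X154.157 Y207.799 F1066
G01 X161.813 Y180.225 F1066
G01 X147.728 Y155.314 F1066
G01 X120.154 Y147.658 F1066
G01 X95.243 Y161.743 F1066
G0 X46.294 Y82.001
M4 S255
G01 X24.212 Y83.066 F3187
G01 X14.093 Y102.722 F3187
G01 X26.056 Y121.313 F3187
G01 X48.138 Y120.248 F3187
G01 X58.257 Y100.592 F3187
G01 X46.294 Y82.001 F3187
G0 X23.931 Y37.422
M4 S255
G01 X6.347 Y180.256 F3187
M5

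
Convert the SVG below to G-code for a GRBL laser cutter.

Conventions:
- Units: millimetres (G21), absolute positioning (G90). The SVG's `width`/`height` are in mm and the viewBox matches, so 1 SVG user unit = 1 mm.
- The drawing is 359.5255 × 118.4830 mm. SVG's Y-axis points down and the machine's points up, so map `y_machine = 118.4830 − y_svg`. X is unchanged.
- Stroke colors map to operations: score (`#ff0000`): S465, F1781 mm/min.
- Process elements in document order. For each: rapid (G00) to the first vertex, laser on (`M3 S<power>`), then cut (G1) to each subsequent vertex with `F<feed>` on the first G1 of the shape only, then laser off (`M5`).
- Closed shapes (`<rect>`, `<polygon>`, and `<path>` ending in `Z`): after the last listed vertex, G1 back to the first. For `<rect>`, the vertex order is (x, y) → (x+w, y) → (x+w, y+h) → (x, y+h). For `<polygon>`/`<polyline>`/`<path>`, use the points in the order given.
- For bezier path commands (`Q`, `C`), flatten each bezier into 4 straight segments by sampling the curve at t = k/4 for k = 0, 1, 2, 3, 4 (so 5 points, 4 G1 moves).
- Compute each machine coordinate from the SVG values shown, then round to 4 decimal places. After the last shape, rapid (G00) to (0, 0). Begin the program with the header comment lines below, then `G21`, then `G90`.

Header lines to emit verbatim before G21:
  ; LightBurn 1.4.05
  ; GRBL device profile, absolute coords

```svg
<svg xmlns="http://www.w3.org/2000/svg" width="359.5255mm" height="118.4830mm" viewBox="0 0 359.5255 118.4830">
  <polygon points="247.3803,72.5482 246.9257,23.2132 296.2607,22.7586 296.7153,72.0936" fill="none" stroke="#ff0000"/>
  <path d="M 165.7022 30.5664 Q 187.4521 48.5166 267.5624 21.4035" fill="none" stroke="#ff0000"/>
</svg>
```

; LightBurn 1.4.05
; GRBL device profile, absolute coords
G21
G90
G00 X247.3803 Y45.9348
M3 S465
G1 X246.9257 Y95.2698 F1781
G1 X296.2607 Y95.7244
G1 X296.7153 Y46.3894
G1 X247.3803 Y45.9348
M5
G00 X165.7022 Y87.9166
M3 S465
G1 X180.2247 Y81.7580 F1781
G1 X202.0422 Y81.2322
G1 X231.1548 Y86.3394
G1 X267.5624 Y97.0795
M5
G00 X0.0000 Y0.0000

viewBox `0 0 359.5255 118.4830` with mm width/height → 1 unit = 1 mm. Flip: y_m = 118.4830 − y_svg.

**Shape 1** — `<polygon>` regular polygon, stroke `#ff0000` → score (S465, F1781). Machine vertices: (247.3803,45.9348) → (246.9257,95.2698) → (296.2607,95.7244) → (296.7153,46.3894) → (247.3803,45.9348). Closed: final G1 returns to the first vertex.

**Shape 2** — `<path>` quadratic bezier, stroke `#ff0000` → score (S465, F1781). Control points (SVG): P0=(165.7022,30.5664), P1=(187.4521,48.5166), P2=(267.5624,21.4035); sampled at t=k/4. Machine vertices: (165.7022,87.9166) → (180.2247,81.7580) → (202.0422,81.2322) → (231.1548,86.3394) → (267.5624,97.0795). Open path.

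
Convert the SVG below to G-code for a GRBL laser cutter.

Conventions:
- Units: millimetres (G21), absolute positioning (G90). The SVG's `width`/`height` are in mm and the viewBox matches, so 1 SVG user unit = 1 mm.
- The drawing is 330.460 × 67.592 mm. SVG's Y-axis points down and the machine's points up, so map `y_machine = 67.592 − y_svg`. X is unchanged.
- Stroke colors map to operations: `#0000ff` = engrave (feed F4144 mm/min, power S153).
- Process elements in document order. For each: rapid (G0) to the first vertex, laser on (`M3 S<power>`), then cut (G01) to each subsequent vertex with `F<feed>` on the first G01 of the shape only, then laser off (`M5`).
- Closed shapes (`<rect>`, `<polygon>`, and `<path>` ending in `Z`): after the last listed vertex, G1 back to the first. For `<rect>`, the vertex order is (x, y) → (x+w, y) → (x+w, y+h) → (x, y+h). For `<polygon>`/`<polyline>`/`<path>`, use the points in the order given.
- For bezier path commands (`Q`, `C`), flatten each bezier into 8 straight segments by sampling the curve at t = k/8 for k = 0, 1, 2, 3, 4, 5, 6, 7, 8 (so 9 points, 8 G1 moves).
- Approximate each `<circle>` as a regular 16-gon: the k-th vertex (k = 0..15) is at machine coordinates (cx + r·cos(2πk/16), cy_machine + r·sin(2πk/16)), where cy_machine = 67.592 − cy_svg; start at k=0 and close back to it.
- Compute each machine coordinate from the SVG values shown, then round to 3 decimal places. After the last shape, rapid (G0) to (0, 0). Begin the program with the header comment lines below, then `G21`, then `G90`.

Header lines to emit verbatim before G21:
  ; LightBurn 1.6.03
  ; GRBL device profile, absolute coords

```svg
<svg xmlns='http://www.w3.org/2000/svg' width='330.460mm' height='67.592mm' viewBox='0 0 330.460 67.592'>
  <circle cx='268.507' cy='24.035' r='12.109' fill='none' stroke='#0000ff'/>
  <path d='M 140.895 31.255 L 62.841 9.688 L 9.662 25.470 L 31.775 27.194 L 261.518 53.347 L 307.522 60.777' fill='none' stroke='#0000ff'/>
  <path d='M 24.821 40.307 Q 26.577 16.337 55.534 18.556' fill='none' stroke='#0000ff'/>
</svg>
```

viewBox `0 0 330.460 67.592` with mm width/height → 1 unit = 1 mm. Flip: y_m = 67.592 − y_svg.

**Shape 1** — `<circle>` circle, stroke `#0000ff` → engrave (S153, F4144). Machine vertices: (280.616,43.557) → (279.694,48.191) → (277.069,52.119) → (273.141,54.744) → (268.507,55.666) → (263.873,54.744) → (259.945,52.119) → (257.320,48.191) → (256.398,43.557) → (257.320,38.923) → (259.945,34.995) → (263.873,32.370) → (268.507,31.448) → (273.141,32.370) → (277.069,34.995) → (279.694,38.923) → (280.616,43.557). Closed: final G1 returns to the first vertex.

**Shape 2** — `<path>` open polyline, stroke `#0000ff` → engrave (S153, F4144). Machine vertices: (140.895,36.337) → (62.841,57.904) → (9.662,42.122) → (31.775,40.398) → (261.518,14.245) → (307.522,6.815). Open path.

**Shape 3** — `<path>` quadratic bezier, stroke `#0000ff` → engrave (S153, F4144). Control points (SVG): P0=(24.821,40.307), P1=(26.577,16.337), P2=(55.534,18.556); sampled at t=k/8. Machine vertices: (24.821,27.285) → (25.685,32.868) → (27.399,37.633) → (29.963,41.580) → (33.377,44.708) → (37.641,47.017) → (42.756,48.509) → (48.720,49.182) → (55.534,49.036). Open path.

; LightBurn 1.6.03
; GRBL device profile, absolute coords
G21
G90
G0 X280.616 Y43.557
M3 S153
G01 X279.694 Y48.191 F4144
G01 X277.069 Y52.119
G01 X273.141 Y54.744
G01 X268.507 Y55.666
G01 X263.873 Y54.744
G01 X259.945 Y52.119
G01 X257.320 Y48.191
G01 X256.398 Y43.557
G01 X257.320 Y38.923
G01 X259.945 Y34.995
G01 X263.873 Y32.370
G01 X268.507 Y31.448
G01 X273.141 Y32.370
G01 X277.069 Y34.995
G01 X279.694 Y38.923
G01 X280.616 Y43.557
M5
G0 X140.895 Y36.337
M3 S153
G01 X62.841 Y57.904 F4144
G01 X9.662 Y42.122
G01 X31.775 Y40.398
G01 X261.518 Y14.245
G01 X307.522 Y6.815
M5
G0 X24.821 Y27.285
M3 S153
G01 X25.685 Y32.868 F4144
G01 X27.399 Y37.633
G01 X29.963 Y41.580
G01 X33.377 Y44.708
G01 X37.641 Y47.017
G01 X42.756 Y48.509
G01 X48.720 Y49.182
G01 X55.534 Y49.036
M5
G0 X0.000 Y0.000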